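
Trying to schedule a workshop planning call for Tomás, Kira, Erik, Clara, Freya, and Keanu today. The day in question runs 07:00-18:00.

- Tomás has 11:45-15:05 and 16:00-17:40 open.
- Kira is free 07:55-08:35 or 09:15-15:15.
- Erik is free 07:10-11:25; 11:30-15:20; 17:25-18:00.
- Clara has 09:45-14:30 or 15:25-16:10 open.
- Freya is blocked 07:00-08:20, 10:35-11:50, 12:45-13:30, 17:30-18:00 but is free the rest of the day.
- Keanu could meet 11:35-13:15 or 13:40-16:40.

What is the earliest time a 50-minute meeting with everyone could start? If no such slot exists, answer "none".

Tomás free: 11:45-15:05, 16:00-17:40.
Kira free: 07:55-08:35, 09:15-15:15.
Erik free: 07:10-11:25, 11:30-15:20, 17:25-18:00.
Clara free: 09:45-14:30, 15:25-16:10.
Freya free: 08:20-10:35, 11:50-12:45, 13:30-17:30 (invert busy blocks within the working day).
Keanu free: 11:35-13:15, 13:40-16:40.
Tomás ∩ Kira: 11:45-15:05.
Tomás ∩ Kira ∩ Erik: 11:45-15:05.
Tomás ∩ Kira ∩ Erik ∩ Clara: 11:45-14:30.
Tomás ∩ Kira ∩ Erik ∩ Clara ∩ Freya: 11:50-12:45, 13:30-14:30.
Tomás ∩ Kira ∩ Erik ∩ Clara ∩ Freya ∩ Keanu: 11:50-12:45, 13:40-14:30.
So the common availability across everyone is 11:50-12:45, 13:40-14:30.
The first common window of at least 50 minutes is 11:50-12:45, so the earliest start is 11:50.

11:50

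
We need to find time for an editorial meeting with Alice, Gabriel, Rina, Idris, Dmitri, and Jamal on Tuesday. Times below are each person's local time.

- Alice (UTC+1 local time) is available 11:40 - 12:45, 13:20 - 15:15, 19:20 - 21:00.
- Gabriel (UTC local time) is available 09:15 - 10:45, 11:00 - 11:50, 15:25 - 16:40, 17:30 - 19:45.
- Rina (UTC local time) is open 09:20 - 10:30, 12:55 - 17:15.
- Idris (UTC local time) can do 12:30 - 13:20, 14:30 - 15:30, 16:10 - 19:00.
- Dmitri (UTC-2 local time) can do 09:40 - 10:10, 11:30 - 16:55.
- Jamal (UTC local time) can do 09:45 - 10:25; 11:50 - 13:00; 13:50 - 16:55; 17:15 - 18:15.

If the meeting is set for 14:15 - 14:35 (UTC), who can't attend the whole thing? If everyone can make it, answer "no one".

Alice, Gabriel, Idris

Alice in UTC: 10:40-11:45, 12:20-14:15, 18:20-20:00 (subtract 1h to convert from UTC+1).
Gabriel in UTC: 09:15-10:45, 11:00-11:50, 15:25-16:40, 17:30-19:45.
Rina in UTC: 09:20-10:30, 12:55-17:15.
Idris in UTC: 12:30-13:20, 14:30-15:30, 16:10-19:00.
Dmitri in UTC: 11:40-12:10, 13:30-18:55 (add 2h to convert from UTC-2).
Jamal in UTC: 09:45-10:25, 11:50-13:00, 13:50-16:55, 17:15-18:15.
Alice: not fully free for 14:15-14:35. Gabriel: not fully free for 14:15-14:35. Rina: free for 14:15-14:35. Idris: not fully free for 14:15-14:35. Dmitri: free for 14:15-14:35. Jamal: free for 14:15-14:35.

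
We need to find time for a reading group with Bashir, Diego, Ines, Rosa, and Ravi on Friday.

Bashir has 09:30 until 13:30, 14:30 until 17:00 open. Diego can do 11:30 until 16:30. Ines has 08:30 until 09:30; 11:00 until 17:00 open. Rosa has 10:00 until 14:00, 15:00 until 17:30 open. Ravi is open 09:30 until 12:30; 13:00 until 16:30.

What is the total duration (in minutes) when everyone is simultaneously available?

Bashir ∩ Diego: 11:30-13:30, 14:30-16:30.
Bashir ∩ Diego ∩ Ines: 11:30-13:30, 14:30-16:30.
Bashir ∩ Diego ∩ Ines ∩ Rosa: 11:30-13:30, 15:00-16:30.
Bashir ∩ Diego ∩ Ines ∩ Rosa ∩ Ravi: 11:30-12:30, 13:00-13:30, 15:00-16:30.
Those are the intersection windows.
Summing the common windows: 60 + 30 + 90 = 180 minutes.

180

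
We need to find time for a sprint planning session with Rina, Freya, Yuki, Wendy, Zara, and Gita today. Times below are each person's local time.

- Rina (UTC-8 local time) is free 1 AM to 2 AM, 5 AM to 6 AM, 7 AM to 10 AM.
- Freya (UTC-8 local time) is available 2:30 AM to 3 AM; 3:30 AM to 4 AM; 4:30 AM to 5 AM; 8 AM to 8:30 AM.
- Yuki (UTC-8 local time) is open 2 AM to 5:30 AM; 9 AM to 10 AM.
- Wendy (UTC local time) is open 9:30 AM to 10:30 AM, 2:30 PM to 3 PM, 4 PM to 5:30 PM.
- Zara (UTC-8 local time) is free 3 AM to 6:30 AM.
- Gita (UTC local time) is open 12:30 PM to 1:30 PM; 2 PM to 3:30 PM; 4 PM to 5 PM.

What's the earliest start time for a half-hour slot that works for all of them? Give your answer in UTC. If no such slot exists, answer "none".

Rina in UTC: 09:00-10:00, 13:00-14:00, 15:00-18:00 (add 8h to convert from UTC-8).
Freya in UTC: 10:30-11:00, 11:30-12:00, 12:30-13:00, 16:00-16:30 (add 8h to convert from UTC-8).
Yuki in UTC: 10:00-13:30, 17:00-18:00 (add 8h to convert from UTC-8).
Wendy in UTC: 09:30-10:30, 14:30-15:00, 16:00-17:30.
Zara in UTC: 11:00-14:30 (add 8h to convert from UTC-8).
Gita in UTC: 12:30-13:30, 14:00-15:30, 16:00-17:00.
Rina ∩ Freya: 16:00-16:30.
Rina ∩ Freya ∩ Yuki: ∅.
Rina ∩ Freya ∩ Yuki ∩ Wendy: ∅.
Rina ∩ Freya ∩ Yuki ∩ Wendy ∩ Zara: ∅.
Rina ∩ Freya ∩ Yuki ∩ Wendy ∩ Zara ∩ Gita: ∅.
There is no time when everyone is free.
No common window is at least 30 minutes long.

none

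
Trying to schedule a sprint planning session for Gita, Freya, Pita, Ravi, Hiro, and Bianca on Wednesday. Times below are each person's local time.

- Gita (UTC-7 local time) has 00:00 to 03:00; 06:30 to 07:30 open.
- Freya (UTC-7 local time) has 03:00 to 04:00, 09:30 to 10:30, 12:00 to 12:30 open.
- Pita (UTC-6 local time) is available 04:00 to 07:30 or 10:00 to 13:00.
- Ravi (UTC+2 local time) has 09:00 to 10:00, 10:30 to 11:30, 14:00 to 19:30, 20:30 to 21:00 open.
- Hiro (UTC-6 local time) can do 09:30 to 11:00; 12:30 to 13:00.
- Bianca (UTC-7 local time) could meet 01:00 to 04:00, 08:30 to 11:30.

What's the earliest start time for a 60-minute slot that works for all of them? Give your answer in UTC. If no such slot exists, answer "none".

none

Gita in UTC: 07:00-10:00, 13:30-14:30 (add 7h to convert from UTC-7).
Freya in UTC: 10:00-11:00, 16:30-17:30, 19:00-19:30 (add 7h to convert from UTC-7).
Pita in UTC: 10:00-13:30, 16:00-19:00 (add 6h to convert from UTC-6).
Ravi in UTC: 07:00-08:00, 08:30-09:30, 12:00-17:30, 18:30-19:00 (subtract 2h to convert from UTC+2).
Hiro in UTC: 15:30-17:00, 18:30-19:00 (add 6h to convert from UTC-6).
Bianca in UTC: 08:00-11:00, 15:30-18:30 (add 7h to convert from UTC-7).
Gita ∩ Freya: ∅.
Gita ∩ Freya ∩ Pita: ∅.
Gita ∩ Freya ∩ Pita ∩ Ravi: ∅.
Gita ∩ Freya ∩ Pita ∩ Ravi ∩ Hiro: ∅.
Gita ∩ Freya ∩ Pita ∩ Ravi ∩ Hiro ∩ Bianca: ∅.
There is no time when everyone is free.
No common window is at least 60 minutes long.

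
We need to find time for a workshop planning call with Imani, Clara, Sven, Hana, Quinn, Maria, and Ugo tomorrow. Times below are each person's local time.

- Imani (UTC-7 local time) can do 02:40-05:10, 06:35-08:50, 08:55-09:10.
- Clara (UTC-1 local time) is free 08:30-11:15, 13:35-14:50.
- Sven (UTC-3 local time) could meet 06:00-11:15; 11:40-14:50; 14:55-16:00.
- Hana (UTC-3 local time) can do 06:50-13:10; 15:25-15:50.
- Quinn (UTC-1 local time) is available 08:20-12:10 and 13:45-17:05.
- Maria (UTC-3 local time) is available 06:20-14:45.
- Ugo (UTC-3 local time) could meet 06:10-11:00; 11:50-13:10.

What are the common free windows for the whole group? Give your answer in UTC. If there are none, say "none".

Imani in UTC: 09:40-12:10, 13:35-15:50, 15:55-16:10 (add 7h to convert from UTC-7).
Clara in UTC: 09:30-12:15, 14:35-15:50 (add 1h to convert from UTC-1).
Sven in UTC: 09:00-14:15, 14:40-17:50, 17:55-19:00 (add 3h to convert from UTC-3).
Hana in UTC: 09:50-16:10, 18:25-18:50 (add 3h to convert from UTC-3).
Quinn in UTC: 09:20-13:10, 14:45-18:05 (add 1h to convert from UTC-1).
Maria in UTC: 09:20-17:45 (add 3h to convert from UTC-3).
Ugo in UTC: 09:10-14:00, 14:50-16:10 (add 3h to convert from UTC-3).
Imani ∩ Clara: 09:40-12:10, 14:35-15:50.
Imani ∩ Clara ∩ Sven: 09:40-12:10, 14:40-15:50.
Imani ∩ Clara ∩ Sven ∩ Hana: 09:50-12:10, 14:40-15:50.
Imani ∩ Clara ∩ Sven ∩ Hana ∩ Quinn: 09:50-12:10, 14:45-15:50.
Imani ∩ Clara ∩ Sven ∩ Hana ∩ Quinn ∩ Maria: 09:50-12:10, 14:45-15:50.
Imani ∩ Clara ∩ Sven ∩ Hana ∩ Quinn ∩ Maria ∩ Ugo: 09:50-12:10, 14:50-15:50.

09:50-12:10, 14:50-15:50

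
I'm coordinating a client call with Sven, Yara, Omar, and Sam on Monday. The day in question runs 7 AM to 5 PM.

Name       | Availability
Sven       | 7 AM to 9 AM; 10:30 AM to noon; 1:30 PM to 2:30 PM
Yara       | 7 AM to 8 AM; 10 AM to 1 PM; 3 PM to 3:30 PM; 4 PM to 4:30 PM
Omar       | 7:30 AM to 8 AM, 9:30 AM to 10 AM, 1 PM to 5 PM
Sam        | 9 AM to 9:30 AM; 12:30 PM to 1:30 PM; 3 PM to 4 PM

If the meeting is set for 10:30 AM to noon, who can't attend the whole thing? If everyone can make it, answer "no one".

Omar, Sam

Sven: free for 10:30-12:00. Yara: free for 10:30-12:00. Omar: not fully free for 10:30-12:00. Sam: not fully free for 10:30-12:00.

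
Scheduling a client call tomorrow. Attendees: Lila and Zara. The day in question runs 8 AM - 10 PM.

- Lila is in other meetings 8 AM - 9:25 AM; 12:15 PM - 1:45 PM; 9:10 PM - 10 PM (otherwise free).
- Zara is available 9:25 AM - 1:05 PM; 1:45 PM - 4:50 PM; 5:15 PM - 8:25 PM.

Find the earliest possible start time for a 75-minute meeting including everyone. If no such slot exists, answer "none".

09:25

Lila free: 09:25-12:15, 13:45-21:10 (invert busy blocks within the working day).
Zara free: 09:25-13:05, 13:45-16:50, 17:15-20:25.
Lila ∩ Zara: 09:25-12:15, 13:45-16:50, 17:15-20:25.
Those are the intersection windows.
The first common window of at least 75 minutes is 09:25-12:15, so the earliest start is 09:25.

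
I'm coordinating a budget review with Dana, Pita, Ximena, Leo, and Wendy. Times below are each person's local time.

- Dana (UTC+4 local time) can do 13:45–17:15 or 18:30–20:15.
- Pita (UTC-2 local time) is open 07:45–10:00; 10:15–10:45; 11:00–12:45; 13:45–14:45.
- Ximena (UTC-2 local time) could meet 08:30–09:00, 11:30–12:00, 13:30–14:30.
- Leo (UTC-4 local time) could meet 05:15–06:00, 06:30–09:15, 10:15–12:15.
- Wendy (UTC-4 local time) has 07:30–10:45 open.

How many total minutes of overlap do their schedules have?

Dana in UTC: 09:45-13:15, 14:30-16:15 (subtract 4h to convert from UTC+4).
Pita in UTC: 09:45-12:00, 12:15-12:45, 13:00-14:45, 15:45-16:45 (add 2h to convert from UTC-2).
Ximena in UTC: 10:30-11:00, 13:30-14:00, 15:30-16:30 (add 2h to convert from UTC-2).
Leo in UTC: 09:15-10:00, 10:30-13:15, 14:15-16:15 (add 4h to convert from UTC-4).
Wendy in UTC: 11:30-14:45 (add 4h to convert from UTC-4).
Dana ∩ Pita: 09:45-12:00, 12:15-12:45, 13:00-13:15, 14:30-14:45, 15:45-16:15.
Dana ∩ Pita ∩ Ximena: 10:30-11:00, 15:45-16:15.
Dana ∩ Pita ∩ Ximena ∩ Leo: 10:30-11:00, 15:45-16:15.
Dana ∩ Pita ∩ Ximena ∩ Leo ∩ Wendy: ∅.
There is no time when everyone is free.
There is no common window, so the total is 0 minutes.

0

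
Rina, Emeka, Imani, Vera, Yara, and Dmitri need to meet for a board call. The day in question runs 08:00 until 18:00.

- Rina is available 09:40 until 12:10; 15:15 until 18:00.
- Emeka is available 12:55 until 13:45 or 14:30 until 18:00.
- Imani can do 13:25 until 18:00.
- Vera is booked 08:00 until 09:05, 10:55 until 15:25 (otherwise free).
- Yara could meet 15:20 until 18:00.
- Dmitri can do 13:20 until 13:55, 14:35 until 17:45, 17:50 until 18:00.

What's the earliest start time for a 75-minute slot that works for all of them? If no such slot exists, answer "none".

15:25

Rina free: 09:40-12:10, 15:15-18:00.
Emeka free: 12:55-13:45, 14:30-18:00.
Imani free: 13:25-18:00.
Vera free: 09:05-10:55, 15:25-18:00 (invert busy blocks within the working day).
Yara free: 15:20-18:00.
Dmitri free: 13:20-13:55, 14:35-17:45, 17:50-18:00.
Rina ∩ Emeka: 15:15-18:00.
Rina ∩ Emeka ∩ Imani: 15:15-18:00.
Rina ∩ Emeka ∩ Imani ∩ Vera: 15:25-18:00.
Rina ∩ Emeka ∩ Imani ∩ Vera ∩ Yara: 15:25-18:00.
Rina ∩ Emeka ∩ Imani ∩ Vera ∩ Yara ∩ Dmitri: 15:25-17:45, 17:50-18:00.
The first common window of at least 75 minutes is 15:25-17:45, so the earliest start is 15:25.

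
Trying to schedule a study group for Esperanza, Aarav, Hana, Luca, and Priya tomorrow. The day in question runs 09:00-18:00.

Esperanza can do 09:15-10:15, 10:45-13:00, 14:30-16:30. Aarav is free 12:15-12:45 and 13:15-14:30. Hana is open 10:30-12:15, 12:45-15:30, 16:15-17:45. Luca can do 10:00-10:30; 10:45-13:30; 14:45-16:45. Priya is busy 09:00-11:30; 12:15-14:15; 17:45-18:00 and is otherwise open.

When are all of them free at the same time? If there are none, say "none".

Esperanza free: 09:15-10:15, 10:45-13:00, 14:30-16:30.
Aarav free: 12:15-12:45, 13:15-14:30.
Hana free: 10:30-12:15, 12:45-15:30, 16:15-17:45.
Luca free: 10:00-10:30, 10:45-13:30, 14:45-16:45.
Priya free: 11:30-12:15, 14:15-17:45 (invert busy blocks within the working day).
Esperanza ∩ Aarav: 12:15-12:45.
Esperanza ∩ Aarav ∩ Hana: ∅.
Esperanza ∩ Aarav ∩ Hana ∩ Luca: ∅.
Esperanza ∩ Aarav ∩ Hana ∩ Luca ∩ Priya: ∅.
There is no time when everyone is free.

none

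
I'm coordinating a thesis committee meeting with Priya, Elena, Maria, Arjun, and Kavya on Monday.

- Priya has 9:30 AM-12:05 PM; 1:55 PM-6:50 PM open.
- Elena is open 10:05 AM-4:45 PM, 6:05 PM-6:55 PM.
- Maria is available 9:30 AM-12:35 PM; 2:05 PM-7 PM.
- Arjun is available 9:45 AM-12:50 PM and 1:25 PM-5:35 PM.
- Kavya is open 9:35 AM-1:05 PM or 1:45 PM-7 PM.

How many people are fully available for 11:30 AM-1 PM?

2

Elena and Kavya can make the full 11:30-13:00 slot — that's 2.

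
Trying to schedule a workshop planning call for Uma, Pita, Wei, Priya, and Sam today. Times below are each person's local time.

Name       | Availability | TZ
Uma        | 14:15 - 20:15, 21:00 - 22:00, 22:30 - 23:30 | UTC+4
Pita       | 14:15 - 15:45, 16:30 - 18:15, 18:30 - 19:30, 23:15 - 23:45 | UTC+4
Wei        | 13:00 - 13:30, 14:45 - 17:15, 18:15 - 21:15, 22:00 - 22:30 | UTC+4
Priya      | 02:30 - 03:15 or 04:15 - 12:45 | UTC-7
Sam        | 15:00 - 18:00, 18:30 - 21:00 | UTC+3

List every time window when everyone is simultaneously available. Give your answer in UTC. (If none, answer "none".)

12:30-13:15, 14:30-15:00

Uma in UTC: 10:15-16:15, 17:00-18:00, 18:30-19:30 (subtract 4h to convert from UTC+4).
Pita in UTC: 10:15-11:45, 12:30-14:15, 14:30-15:30, 19:15-19:45 (subtract 4h to convert from UTC+4).
Wei in UTC: 09:00-09:30, 10:45-13:15, 14:15-17:15, 18:00-18:30 (subtract 4h to convert from UTC+4).
Priya in UTC: 09:30-10:15, 11:15-19:45 (add 7h to convert from UTC-7).
Sam in UTC: 12:00-15:00, 15:30-18:00 (subtract 3h to convert from UTC+3).
Uma ∩ Pita: 10:15-11:45, 12:30-14:15, 14:30-15:30, 19:15-19:30.
Uma ∩ Pita ∩ Wei: 10:45-11:45, 12:30-13:15, 14:30-15:30.
Uma ∩ Pita ∩ Wei ∩ Priya: 11:15-11:45, 12:30-13:15, 14:30-15:30.
Uma ∩ Pita ∩ Wei ∩ Priya ∩ Sam: 12:30-13:15, 14:30-15:00.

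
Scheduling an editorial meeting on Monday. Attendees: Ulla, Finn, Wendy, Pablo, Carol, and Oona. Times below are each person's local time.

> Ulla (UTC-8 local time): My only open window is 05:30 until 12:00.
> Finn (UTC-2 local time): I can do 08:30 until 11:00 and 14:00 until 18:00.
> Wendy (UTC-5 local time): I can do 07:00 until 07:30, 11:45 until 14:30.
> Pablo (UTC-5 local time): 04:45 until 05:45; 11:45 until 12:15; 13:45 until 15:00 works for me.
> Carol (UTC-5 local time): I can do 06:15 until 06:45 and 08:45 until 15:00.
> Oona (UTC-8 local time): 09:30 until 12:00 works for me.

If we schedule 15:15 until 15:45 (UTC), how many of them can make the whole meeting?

2

Ulla in UTC: 13:30-20:00 (add 8h to convert from UTC-8).
Finn in UTC: 10:30-13:00, 16:00-20:00 (add 2h to convert from UTC-2).
Wendy in UTC: 12:00-12:30, 16:45-19:30 (add 5h to convert from UTC-5).
Pablo in UTC: 09:45-10:45, 16:45-17:15, 18:45-20:00 (add 5h to convert from UTC-5).
Carol in UTC: 11:15-11:45, 13:45-20:00 (add 5h to convert from UTC-5).
Oona in UTC: 17:30-20:00 (add 8h to convert from UTC-8).
Ulla and Carol can make the full 15:15-15:45 slot — that's 2.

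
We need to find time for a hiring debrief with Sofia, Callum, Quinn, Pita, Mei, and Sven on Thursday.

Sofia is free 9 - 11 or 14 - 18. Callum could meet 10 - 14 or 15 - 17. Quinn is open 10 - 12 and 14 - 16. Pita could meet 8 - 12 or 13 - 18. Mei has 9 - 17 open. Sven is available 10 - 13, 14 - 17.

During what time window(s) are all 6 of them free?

10:00-11:00, 15:00-16:00

Sofia ∩ Callum: 10:00-11:00, 15:00-17:00.
Sofia ∩ Callum ∩ Quinn: 10:00-11:00, 15:00-16:00.
Sofia ∩ Callum ∩ Quinn ∩ Pita: 10:00-11:00, 15:00-16:00.
Sofia ∩ Callum ∩ Quinn ∩ Pita ∩ Mei: 10:00-11:00, 15:00-16:00.
Sofia ∩ Callum ∩ Quinn ∩ Pita ∩ Mei ∩ Sven: 10:00-11:00, 15:00-16:00.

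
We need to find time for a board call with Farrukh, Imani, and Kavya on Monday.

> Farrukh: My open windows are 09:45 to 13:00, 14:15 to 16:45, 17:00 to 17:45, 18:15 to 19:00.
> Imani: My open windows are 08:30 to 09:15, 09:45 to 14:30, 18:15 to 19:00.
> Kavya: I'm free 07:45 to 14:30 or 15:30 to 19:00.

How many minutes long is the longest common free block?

Farrukh ∩ Imani: 09:45-13:00, 14:15-14:30, 18:15-19:00.
Farrukh ∩ Imani ∩ Kavya: 09:45-13:00, 14:15-14:30, 18:15-19:00.
The longest is 09:45-13:00 at 195 minutes.

195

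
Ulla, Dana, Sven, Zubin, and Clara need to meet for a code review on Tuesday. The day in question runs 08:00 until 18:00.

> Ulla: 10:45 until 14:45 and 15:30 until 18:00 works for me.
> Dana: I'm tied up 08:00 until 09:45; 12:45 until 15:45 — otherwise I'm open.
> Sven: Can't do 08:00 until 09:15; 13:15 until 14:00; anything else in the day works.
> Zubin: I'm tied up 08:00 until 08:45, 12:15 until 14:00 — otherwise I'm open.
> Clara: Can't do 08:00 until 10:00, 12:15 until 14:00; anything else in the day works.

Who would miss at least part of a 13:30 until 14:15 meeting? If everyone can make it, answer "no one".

Clara, Dana, Sven, Zubin

Ulla free: 10:45-14:45, 15:30-18:00.
Dana free: 09:45-12:45, 15:45-18:00 (invert busy blocks within the working day).
Sven free: 09:15-13:15, 14:00-18:00 (invert busy blocks within the working day).
Zubin free: 08:45-12:15, 14:00-18:00 (invert busy blocks within the working day).
Clara free: 10:00-12:15, 14:00-18:00 (invert busy blocks within the working day).
Ulla: free for 13:30-14:15. Dana: not fully free for 13:30-14:15. Sven: not fully free for 13:30-14:15. Zubin: not fully free for 13:30-14:15. Clara: not fully free for 13:30-14:15.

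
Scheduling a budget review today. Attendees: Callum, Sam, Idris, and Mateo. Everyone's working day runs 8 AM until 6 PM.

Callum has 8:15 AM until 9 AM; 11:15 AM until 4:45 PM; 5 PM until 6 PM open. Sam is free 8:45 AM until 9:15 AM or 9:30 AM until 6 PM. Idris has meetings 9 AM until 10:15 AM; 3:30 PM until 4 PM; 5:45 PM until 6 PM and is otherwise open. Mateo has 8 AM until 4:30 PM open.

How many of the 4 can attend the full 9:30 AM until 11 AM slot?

2

Callum free: 08:15-09:00, 11:15-16:45, 17:00-18:00.
Sam free: 08:45-09:15, 09:30-18:00.
Idris free: 08:00-09:00, 10:15-15:30, 16:00-17:45 (invert busy blocks within the working day).
Mateo free: 08:00-16:30.
Sam and Mateo can make the full 09:30-11:00 slot — that's 2.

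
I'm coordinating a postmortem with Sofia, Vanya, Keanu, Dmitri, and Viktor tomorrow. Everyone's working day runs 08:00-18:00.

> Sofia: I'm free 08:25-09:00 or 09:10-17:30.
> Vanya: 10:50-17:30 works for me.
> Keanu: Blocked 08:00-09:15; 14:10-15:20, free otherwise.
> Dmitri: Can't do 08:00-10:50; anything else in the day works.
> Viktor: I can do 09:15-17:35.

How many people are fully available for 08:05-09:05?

0

Sofia free: 08:25-09:00, 09:10-17:30.
Vanya free: 10:50-17:30.
Keanu free: 09:15-14:10, 15:20-18:00 (invert busy blocks within the working day).
Dmitri free: 10:50-18:00 (invert busy blocks within the working day).
Viktor free: 09:15-17:35.
nobody can make the full 08:05-09:05 slot — that's 0.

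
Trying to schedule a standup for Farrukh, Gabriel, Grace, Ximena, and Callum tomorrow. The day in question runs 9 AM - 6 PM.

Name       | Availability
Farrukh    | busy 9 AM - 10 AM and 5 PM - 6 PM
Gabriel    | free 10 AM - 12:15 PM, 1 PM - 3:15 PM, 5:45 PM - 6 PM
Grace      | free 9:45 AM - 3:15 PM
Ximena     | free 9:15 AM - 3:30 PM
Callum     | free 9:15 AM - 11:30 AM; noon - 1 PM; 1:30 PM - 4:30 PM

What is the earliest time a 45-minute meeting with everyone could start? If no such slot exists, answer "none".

10:00

Farrukh free: 10:00-17:00 (invert busy blocks within the working day).
Gabriel free: 10:00-12:15, 13:00-15:15, 17:45-18:00.
Grace free: 09:45-15:15.
Ximena free: 09:15-15:30.
Callum free: 09:15-11:30, 12:00-13:00, 13:30-16:30.
Farrukh ∩ Gabriel: 10:00-12:15, 13:00-15:15.
Farrukh ∩ Gabriel ∩ Grace: 10:00-12:15, 13:00-15:15.
Farrukh ∩ Gabriel ∩ Grace ∩ Ximena: 10:00-12:15, 13:00-15:15.
Farrukh ∩ Gabriel ∩ Grace ∩ Ximena ∩ Callum: 10:00-11:30, 12:00-12:15, 13:30-15:15.
The first common window of at least 45 minutes is 10:00-11:30, so the earliest start is 10:00.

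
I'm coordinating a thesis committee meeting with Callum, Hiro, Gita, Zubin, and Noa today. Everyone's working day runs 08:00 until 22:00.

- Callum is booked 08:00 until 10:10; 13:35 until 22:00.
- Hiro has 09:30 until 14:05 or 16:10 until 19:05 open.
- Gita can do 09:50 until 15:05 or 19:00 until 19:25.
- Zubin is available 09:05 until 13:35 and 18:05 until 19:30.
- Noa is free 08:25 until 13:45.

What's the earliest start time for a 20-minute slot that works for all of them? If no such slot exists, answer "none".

10:10

Callum free: 10:10-13:35 (invert busy blocks within the working day).
Hiro free: 09:30-14:05, 16:10-19:05.
Gita free: 09:50-15:05, 19:00-19:25.
Zubin free: 09:05-13:35, 18:05-19:30.
Noa free: 08:25-13:45.
Callum ∩ Hiro: 10:10-13:35.
Callum ∩ Hiro ∩ Gita: 10:10-13:35.
Callum ∩ Hiro ∩ Gita ∩ Zubin: 10:10-13:35.
Callum ∩ Hiro ∩ Gita ∩ Zubin ∩ Noa: 10:10-13:35.
Those are the intersection windows.
The first common window of at least 20 minutes is 10:10-13:35, so the earliest start is 10:10.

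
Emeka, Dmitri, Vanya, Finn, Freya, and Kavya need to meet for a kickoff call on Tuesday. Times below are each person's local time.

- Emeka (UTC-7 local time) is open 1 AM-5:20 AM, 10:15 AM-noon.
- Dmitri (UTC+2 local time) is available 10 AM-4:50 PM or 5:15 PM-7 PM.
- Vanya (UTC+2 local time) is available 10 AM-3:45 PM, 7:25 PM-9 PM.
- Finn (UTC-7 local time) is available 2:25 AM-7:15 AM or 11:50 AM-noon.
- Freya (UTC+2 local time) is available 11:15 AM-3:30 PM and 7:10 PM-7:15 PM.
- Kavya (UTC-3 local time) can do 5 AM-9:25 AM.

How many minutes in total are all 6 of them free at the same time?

175

Emeka in UTC: 08:00-12:20, 17:15-19:00 (add 7h to convert from UTC-7).
Dmitri in UTC: 08:00-14:50, 15:15-17:00 (subtract 2h to convert from UTC+2).
Vanya in UTC: 08:00-13:45, 17:25-19:00 (subtract 2h to convert from UTC+2).
Finn in UTC: 09:25-14:15, 18:50-19:00 (add 7h to convert from UTC-7).
Freya in UTC: 09:15-13:30, 17:10-17:15 (subtract 2h to convert from UTC+2).
Kavya in UTC: 08:00-12:25 (add 3h to convert from UTC-3).
Emeka ∩ Dmitri: 08:00-12:20.
Emeka ∩ Dmitri ∩ Vanya: 08:00-12:20.
Emeka ∩ Dmitri ∩ Vanya ∩ Finn: 09:25-12:20.
Emeka ∩ Dmitri ∩ Vanya ∩ Finn ∩ Freya: 09:25-12:20.
Emeka ∩ Dmitri ∩ Vanya ∩ Finn ∩ Freya ∩ Kavya: 09:25-12:20.
Those are the intersection windows.
That's a single block of 175 minutes.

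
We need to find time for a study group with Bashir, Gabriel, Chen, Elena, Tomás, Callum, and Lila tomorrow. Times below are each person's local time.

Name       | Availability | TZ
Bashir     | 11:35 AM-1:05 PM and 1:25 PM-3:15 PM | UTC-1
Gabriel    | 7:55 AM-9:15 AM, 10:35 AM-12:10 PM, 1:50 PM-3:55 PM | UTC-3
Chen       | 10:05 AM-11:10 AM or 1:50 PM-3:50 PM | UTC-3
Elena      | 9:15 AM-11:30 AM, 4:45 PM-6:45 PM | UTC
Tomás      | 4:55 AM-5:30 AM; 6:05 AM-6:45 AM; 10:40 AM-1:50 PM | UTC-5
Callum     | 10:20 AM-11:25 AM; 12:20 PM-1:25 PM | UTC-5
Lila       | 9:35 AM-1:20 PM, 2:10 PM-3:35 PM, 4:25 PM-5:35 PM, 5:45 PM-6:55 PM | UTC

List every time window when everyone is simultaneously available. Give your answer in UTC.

none

Bashir in UTC: 12:35-14:05, 14:25-16:15 (add 1h to convert from UTC-1).
Gabriel in UTC: 10:55-12:15, 13:35-15:10, 16:50-18:55 (add 3h to convert from UTC-3).
Chen in UTC: 13:05-14:10, 16:50-18:50 (add 3h to convert from UTC-3).
Elena in UTC: 09:15-11:30, 16:45-18:45.
Tomás in UTC: 09:55-10:30, 11:05-11:45, 15:40-18:50 (add 5h to convert from UTC-5).
Callum in UTC: 15:20-16:25, 17:20-18:25 (add 5h to convert from UTC-5).
Lila in UTC: 09:35-13:20, 14:10-15:35, 16:25-17:35, 17:45-18:55.
Bashir ∩ Gabriel: 13:35-14:05, 14:25-15:10.
Bashir ∩ Gabriel ∩ Chen: 13:35-14:05.
Bashir ∩ Gabriel ∩ Chen ∩ Elena: ∅.
Bashir ∩ Gabriel ∩ Chen ∩ Elena ∩ Tomás: ∅.
Bashir ∩ Gabriel ∩ Chen ∩ Elena ∩ Tomás ∩ Callum: ∅.
Bashir ∩ Gabriel ∩ Chen ∩ Elena ∩ Tomás ∩ Callum ∩ Lila: ∅.
There is no time when everyone is free.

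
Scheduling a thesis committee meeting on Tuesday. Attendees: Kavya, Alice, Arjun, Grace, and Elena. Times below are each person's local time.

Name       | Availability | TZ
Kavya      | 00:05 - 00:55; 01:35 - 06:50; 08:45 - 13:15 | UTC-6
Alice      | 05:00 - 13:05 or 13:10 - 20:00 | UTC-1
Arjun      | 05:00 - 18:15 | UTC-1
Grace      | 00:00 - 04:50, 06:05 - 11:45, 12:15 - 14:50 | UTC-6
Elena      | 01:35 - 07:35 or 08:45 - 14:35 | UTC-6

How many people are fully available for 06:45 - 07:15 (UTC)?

Kavya in UTC: 06:05-06:55, 07:35-12:50, 14:45-19:15 (add 6h to convert from UTC-6).
Alice in UTC: 06:00-14:05, 14:10-21:00 (add 1h to convert from UTC-1).
Arjun in UTC: 06:00-19:15 (add 1h to convert from UTC-1).
Grace in UTC: 06:00-10:50, 12:05-17:45, 18:15-20:50 (add 6h to convert from UTC-6).
Elena in UTC: 07:35-13:35, 14:45-20:35 (add 6h to convert from UTC-6).
Alice, Arjun, and Grace can make the full 06:45-07:15 slot — that's 3.

3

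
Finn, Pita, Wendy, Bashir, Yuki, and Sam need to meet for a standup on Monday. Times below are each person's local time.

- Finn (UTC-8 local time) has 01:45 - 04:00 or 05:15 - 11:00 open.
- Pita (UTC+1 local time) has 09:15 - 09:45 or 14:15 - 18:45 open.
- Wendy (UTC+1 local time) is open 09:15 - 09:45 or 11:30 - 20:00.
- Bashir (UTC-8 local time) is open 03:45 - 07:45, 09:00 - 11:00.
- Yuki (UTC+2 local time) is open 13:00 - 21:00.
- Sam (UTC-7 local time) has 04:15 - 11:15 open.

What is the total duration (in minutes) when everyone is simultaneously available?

195

Finn in UTC: 09:45-12:00, 13:15-19:00 (add 8h to convert from UTC-8).
Pita in UTC: 08:15-08:45, 13:15-17:45 (subtract 1h to convert from UTC+1).
Wendy in UTC: 08:15-08:45, 10:30-19:00 (subtract 1h to convert from UTC+1).
Bashir in UTC: 11:45-15:45, 17:00-19:00 (add 8h to convert from UTC-8).
Yuki in UTC: 11:00-19:00 (subtract 2h to convert from UTC+2).
Sam in UTC: 11:15-18:15 (add 7h to convert from UTC-7).
Finn ∩ Pita: 13:15-17:45.
Finn ∩ Pita ∩ Wendy: 13:15-17:45.
Finn ∩ Pita ∩ Wendy ∩ Bashir: 13:15-15:45, 17:00-17:45.
Finn ∩ Pita ∩ Wendy ∩ Bashir ∩ Yuki: 13:15-15:45, 17:00-17:45.
Finn ∩ Pita ∩ Wendy ∩ Bashir ∩ Yuki ∩ Sam: 13:15-15:45, 17:00-17:45.
Summing the common windows: 150 + 45 = 195 minutes.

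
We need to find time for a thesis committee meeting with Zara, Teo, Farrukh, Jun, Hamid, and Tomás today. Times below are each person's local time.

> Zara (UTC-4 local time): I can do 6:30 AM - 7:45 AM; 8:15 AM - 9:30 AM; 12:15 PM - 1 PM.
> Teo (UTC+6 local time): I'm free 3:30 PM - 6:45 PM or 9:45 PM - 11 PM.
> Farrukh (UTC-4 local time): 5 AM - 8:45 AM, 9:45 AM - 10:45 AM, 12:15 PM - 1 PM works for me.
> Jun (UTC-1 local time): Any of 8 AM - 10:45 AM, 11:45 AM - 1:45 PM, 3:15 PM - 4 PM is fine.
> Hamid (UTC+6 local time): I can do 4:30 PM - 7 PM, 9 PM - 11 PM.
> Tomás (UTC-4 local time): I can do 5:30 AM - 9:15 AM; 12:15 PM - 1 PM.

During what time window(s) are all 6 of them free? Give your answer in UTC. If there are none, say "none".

Zara in UTC: 10:30-11:45, 12:15-13:30, 16:15-17:00 (add 4h to convert from UTC-4).
Teo in UTC: 09:30-12:45, 15:45-17:00 (subtract 6h to convert from UTC+6).
Farrukh in UTC: 09:00-12:45, 13:45-14:45, 16:15-17:00 (add 4h to convert from UTC-4).
Jun in UTC: 09:00-11:45, 12:45-14:45, 16:15-17:00 (add 1h to convert from UTC-1).
Hamid in UTC: 10:30-13:00, 15:00-17:00 (subtract 6h to convert from UTC+6).
Tomás in UTC: 09:30-13:15, 16:15-17:00 (add 4h to convert from UTC-4).
Zara ∩ Teo: 10:30-11:45, 12:15-12:45, 16:15-17:00.
Zara ∩ Teo ∩ Farrukh: 10:30-11:45, 12:15-12:45, 16:15-17:00.
Zara ∩ Teo ∩ Farrukh ∩ Jun: 10:30-11:45, 16:15-17:00.
Zara ∩ Teo ∩ Farrukh ∩ Jun ∩ Hamid: 10:30-11:45, 16:15-17:00.
Zara ∩ Teo ∩ Farrukh ∩ Jun ∩ Hamid ∩ Tomás: 10:30-11:45, 16:15-17:00.
So the common availability across everyone is 10:30-11:45, 16:15-17:00.

10:30-11:45, 16:15-17:00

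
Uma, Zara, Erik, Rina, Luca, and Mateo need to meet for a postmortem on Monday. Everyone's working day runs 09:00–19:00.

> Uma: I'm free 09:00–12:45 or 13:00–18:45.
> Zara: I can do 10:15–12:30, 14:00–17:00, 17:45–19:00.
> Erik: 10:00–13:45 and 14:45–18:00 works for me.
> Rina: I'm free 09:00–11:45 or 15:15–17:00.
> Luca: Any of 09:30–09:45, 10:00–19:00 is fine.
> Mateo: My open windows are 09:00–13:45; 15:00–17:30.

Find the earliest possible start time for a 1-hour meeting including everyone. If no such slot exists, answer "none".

10:15

Uma ∩ Zara: 10:15-12:30, 14:00-17:00, 17:45-18:45.
Uma ∩ Zara ∩ Erik: 10:15-12:30, 14:45-17:00, 17:45-18:00.
Uma ∩ Zara ∩ Erik ∩ Rina: 10:15-11:45, 15:15-17:00.
Uma ∩ Zara ∩ Erik ∩ Rina ∩ Luca: 10:15-11:45, 15:15-17:00.
Uma ∩ Zara ∩ Erik ∩ Rina ∩ Luca ∩ Mateo: 10:15-11:45, 15:15-17:00.
The first common window of at least 60 minutes is 10:15-11:45, so the earliest start is 10:15.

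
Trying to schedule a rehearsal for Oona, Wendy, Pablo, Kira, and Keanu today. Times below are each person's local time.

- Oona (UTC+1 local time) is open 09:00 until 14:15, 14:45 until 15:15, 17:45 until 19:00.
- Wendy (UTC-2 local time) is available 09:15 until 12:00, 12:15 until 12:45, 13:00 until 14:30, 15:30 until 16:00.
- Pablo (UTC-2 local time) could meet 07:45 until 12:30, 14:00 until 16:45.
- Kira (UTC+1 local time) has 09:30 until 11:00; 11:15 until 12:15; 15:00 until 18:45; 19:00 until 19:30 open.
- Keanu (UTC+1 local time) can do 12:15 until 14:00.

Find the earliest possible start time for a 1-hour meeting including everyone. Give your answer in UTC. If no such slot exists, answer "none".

Oona in UTC: 08:00-13:15, 13:45-14:15, 16:45-18:00 (subtract 1h to convert from UTC+1).
Wendy in UTC: 11:15-14:00, 14:15-14:45, 15:00-16:30, 17:30-18:00 (add 2h to convert from UTC-2).
Pablo in UTC: 09:45-14:30, 16:00-18:45 (add 2h to convert from UTC-2).
Kira in UTC: 08:30-10:00, 10:15-11:15, 14:00-17:45, 18:00-18:30 (subtract 1h to convert from UTC+1).
Keanu in UTC: 11:15-13:00 (subtract 1h to convert from UTC+1).
Oona ∩ Wendy: 11:15-13:15, 13:45-14:00, 17:30-18:00.
Oona ∩ Wendy ∩ Pablo: 11:15-13:15, 13:45-14:00, 17:30-18:00.
Oona ∩ Wendy ∩ Pablo ∩ Kira: 17:30-17:45.
Oona ∩ Wendy ∩ Pablo ∩ Kira ∩ Keanu: ∅.
There is no time when everyone is free.
No common window is at least 60 minutes long.

none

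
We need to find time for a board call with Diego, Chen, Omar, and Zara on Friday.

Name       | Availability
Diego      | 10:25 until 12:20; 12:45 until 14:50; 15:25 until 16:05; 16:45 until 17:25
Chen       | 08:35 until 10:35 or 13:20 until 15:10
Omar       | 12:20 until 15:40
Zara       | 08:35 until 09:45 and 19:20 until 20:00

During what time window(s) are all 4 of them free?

Diego ∩ Chen: 10:25-10:35, 13:20-14:50.
Diego ∩ Chen ∩ Omar: 13:20-14:50.
Diego ∩ Chen ∩ Omar ∩ Zara: ∅.
There is no time when everyone is free.

none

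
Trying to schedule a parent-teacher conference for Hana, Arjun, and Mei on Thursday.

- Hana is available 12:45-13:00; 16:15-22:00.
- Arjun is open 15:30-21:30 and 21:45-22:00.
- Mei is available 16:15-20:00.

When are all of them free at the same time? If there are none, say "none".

16:15-20:00

Hana ∩ Arjun: 16:15-21:30, 21:45-22:00.
Hana ∩ Arjun ∩ Mei: 16:15-20:00.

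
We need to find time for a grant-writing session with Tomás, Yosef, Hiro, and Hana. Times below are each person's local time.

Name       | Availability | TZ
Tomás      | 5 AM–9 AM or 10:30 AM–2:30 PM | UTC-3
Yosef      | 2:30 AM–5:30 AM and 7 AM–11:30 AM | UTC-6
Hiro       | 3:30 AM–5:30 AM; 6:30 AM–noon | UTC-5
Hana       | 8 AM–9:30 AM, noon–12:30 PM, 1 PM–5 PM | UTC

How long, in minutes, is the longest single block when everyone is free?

210

Tomás in UTC: 08:00-12:00, 13:30-17:30 (add 3h to convert from UTC-3).
Yosef in UTC: 08:30-11:30, 13:00-17:30 (add 6h to convert from UTC-6).
Hiro in UTC: 08:30-10:30, 11:30-17:00 (add 5h to convert from UTC-5).
Hana in UTC: 08:00-09:30, 12:00-12:30, 13:00-17:00.
Tomás ∩ Yosef: 08:30-11:30, 13:30-17:30.
Tomás ∩ Yosef ∩ Hiro: 08:30-10:30, 13:30-17:00.
Tomás ∩ Yosef ∩ Hiro ∩ Hana: 08:30-09:30, 13:30-17:00.
The longest is 13:30-17:00 at 210 minutes.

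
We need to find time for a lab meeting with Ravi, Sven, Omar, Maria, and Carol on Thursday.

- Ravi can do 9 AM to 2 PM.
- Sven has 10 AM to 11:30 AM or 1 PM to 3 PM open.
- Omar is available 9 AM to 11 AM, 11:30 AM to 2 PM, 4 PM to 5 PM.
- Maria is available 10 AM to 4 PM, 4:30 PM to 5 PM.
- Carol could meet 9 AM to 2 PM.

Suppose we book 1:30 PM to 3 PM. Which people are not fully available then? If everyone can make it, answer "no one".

Carol, Omar, Ravi

Ravi: not fully free for 13:30-15:00. Sven: free for 13:30-15:00. Omar: not fully free for 13:30-15:00. Maria: free for 13:30-15:00. Carol: not fully free for 13:30-15:00.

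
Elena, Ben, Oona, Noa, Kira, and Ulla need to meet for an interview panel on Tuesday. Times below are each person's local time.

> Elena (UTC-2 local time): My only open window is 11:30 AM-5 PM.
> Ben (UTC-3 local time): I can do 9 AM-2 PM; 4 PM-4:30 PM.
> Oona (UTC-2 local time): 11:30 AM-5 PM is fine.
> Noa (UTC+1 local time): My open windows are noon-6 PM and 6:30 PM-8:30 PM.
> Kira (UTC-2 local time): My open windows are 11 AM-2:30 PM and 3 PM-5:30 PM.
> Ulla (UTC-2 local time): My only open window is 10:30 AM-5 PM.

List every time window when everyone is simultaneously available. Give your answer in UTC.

13:30-16:30

Elena in UTC: 13:30-19:00 (add 2h to convert from UTC-2).
Ben in UTC: 12:00-17:00, 19:00-19:30 (add 3h to convert from UTC-3).
Oona in UTC: 13:30-19:00 (add 2h to convert from UTC-2).
Noa in UTC: 11:00-17:00, 17:30-19:30 (subtract 1h to convert from UTC+1).
Kira in UTC: 13:00-16:30, 17:00-19:30 (add 2h to convert from UTC-2).
Ulla in UTC: 12:30-19:00 (add 2h to convert from UTC-2).
Elena ∩ Ben: 13:30-17:00.
Elena ∩ Ben ∩ Oona: 13:30-17:00.
Elena ∩ Ben ∩ Oona ∩ Noa: 13:30-17:00.
Elena ∩ Ben ∩ Oona ∩ Noa ∩ Kira: 13:30-16:30.
Elena ∩ Ben ∩ Oona ∩ Noa ∩ Kira ∩ Ulla: 13:30-16:30.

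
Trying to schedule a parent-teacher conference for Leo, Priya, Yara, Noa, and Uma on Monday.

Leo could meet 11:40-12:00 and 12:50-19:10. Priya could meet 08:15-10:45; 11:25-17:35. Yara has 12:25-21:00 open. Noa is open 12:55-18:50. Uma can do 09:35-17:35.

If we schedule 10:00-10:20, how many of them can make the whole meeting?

2

Priya and Uma can make the full 10:00-10:20 slot — that's 2.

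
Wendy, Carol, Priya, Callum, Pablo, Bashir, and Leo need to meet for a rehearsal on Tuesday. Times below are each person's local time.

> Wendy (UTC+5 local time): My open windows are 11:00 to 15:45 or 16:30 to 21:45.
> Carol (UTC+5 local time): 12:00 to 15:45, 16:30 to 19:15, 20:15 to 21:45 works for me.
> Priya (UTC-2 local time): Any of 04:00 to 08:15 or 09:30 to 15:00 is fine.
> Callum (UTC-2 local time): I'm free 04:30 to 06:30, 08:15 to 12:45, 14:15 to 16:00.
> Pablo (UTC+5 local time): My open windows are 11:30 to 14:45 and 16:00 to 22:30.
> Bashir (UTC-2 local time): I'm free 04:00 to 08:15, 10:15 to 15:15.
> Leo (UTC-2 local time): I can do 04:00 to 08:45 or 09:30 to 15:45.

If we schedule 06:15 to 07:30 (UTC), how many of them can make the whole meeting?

Wendy in UTC: 06:00-10:45, 11:30-16:45 (subtract 5h to convert from UTC+5).
Carol in UTC: 07:00-10:45, 11:30-14:15, 15:15-16:45 (subtract 5h to convert from UTC+5).
Priya in UTC: 06:00-10:15, 11:30-17:00 (add 2h to convert from UTC-2).
Callum in UTC: 06:30-08:30, 10:15-14:45, 16:15-18:00 (add 2h to convert from UTC-2).
Pablo in UTC: 06:30-09:45, 11:00-17:30 (subtract 5h to convert from UTC+5).
Bashir in UTC: 06:00-10:15, 12:15-17:15 (add 2h to convert from UTC-2).
Leo in UTC: 06:00-10:45, 11:30-17:45 (add 2h to convert from UTC-2).
Wendy, Priya, Bashir, and Leo can make the full 06:15-07:30 slot — that's 4.

4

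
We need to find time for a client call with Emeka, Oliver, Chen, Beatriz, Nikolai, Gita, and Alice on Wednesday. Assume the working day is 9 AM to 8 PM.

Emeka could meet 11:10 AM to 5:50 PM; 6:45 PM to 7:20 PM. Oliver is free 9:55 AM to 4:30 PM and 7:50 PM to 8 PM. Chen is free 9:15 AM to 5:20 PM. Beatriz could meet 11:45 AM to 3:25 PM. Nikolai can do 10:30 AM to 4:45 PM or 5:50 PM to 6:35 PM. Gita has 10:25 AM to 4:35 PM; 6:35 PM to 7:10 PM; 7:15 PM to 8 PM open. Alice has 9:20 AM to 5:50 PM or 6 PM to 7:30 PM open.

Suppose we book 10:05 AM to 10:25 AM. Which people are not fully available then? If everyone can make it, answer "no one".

Emeka: not fully free for 10:05-10:25. Oliver: free for 10:05-10:25. Chen: free for 10:05-10:25. Beatriz: not fully free for 10:05-10:25. Nikolai: not fully free for 10:05-10:25. Gita: not fully free for 10:05-10:25. Alice: free for 10:05-10:25.

Beatriz, Emeka, Gita, Nikolai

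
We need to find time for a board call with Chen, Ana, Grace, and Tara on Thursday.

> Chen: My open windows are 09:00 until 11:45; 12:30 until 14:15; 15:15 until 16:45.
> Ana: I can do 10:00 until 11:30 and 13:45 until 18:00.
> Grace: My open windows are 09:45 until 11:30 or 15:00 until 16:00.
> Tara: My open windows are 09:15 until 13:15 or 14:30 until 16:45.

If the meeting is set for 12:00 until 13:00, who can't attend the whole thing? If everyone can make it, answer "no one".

Ana, Chen, Grace

Chen: not fully free for 12:00-13:00. Ana: not fully free for 12:00-13:00. Grace: not fully free for 12:00-13:00. Tara: free for 12:00-13:00.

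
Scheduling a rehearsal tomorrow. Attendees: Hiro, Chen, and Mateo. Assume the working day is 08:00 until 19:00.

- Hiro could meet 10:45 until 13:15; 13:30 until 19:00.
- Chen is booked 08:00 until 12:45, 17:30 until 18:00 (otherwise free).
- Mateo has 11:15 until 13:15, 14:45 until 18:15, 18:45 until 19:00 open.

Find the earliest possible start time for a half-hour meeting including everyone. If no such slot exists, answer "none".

Hiro free: 10:45-13:15, 13:30-19:00.
Chen free: 12:45-17:30, 18:00-19:00 (invert busy blocks within the working day).
Mateo free: 11:15-13:15, 14:45-18:15, 18:45-19:00.
Hiro ∩ Chen: 12:45-13:15, 13:30-17:30, 18:00-19:00.
Hiro ∩ Chen ∩ Mateo: 12:45-13:15, 14:45-17:30, 18:00-18:15, 18:45-19:00.
So the common availability across everyone is 12:45-13:15, 14:45-17:30, 18:00-18:15, 18:45-19:00.
The first common window of at least 30 minutes is 12:45-13:15, so the earliest start is 12:45.

12:45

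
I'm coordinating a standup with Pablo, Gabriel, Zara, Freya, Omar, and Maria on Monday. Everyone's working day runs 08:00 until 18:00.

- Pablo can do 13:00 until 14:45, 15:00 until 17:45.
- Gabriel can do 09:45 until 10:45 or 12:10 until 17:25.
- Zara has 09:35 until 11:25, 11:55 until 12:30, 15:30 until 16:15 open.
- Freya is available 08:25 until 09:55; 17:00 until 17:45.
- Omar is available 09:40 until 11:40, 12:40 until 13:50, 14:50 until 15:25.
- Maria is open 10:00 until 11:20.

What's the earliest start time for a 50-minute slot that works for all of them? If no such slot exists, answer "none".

none

Pablo ∩ Gabriel: 13:00-14:45, 15:00-17:25.
Pablo ∩ Gabriel ∩ Zara: 15:30-16:15.
Pablo ∩ Gabriel ∩ Zara ∩ Freya: ∅.
Pablo ∩ Gabriel ∩ Zara ∩ Freya ∩ Omar: ∅.
Pablo ∩ Gabriel ∩ Zara ∩ Freya ∩ Omar ∩ Maria: ∅.
There is no time when everyone is free.
No common window is at least 50 minutes long.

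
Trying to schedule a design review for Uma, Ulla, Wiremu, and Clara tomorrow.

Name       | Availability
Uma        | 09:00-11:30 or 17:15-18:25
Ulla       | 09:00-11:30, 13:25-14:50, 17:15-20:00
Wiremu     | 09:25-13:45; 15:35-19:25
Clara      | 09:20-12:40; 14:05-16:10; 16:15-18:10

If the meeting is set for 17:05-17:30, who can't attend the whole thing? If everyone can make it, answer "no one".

Ulla, Uma

Uma: not fully free for 17:05-17:30. Ulla: not fully free for 17:05-17:30. Wiremu: free for 17:05-17:30. Clara: free for 17:05-17:30.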